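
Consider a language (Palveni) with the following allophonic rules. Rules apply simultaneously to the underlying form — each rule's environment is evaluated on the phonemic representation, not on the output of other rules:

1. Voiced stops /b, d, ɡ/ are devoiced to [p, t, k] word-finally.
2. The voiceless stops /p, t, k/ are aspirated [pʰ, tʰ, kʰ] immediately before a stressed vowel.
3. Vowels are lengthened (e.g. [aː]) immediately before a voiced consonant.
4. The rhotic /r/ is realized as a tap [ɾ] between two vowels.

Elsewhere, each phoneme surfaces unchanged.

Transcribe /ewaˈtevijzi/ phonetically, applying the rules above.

[eːwaˈtʰeːviːjzi]

/e/ (word-initial): before a voiced consonant, so rule 3 applies → [eː].
/w/ — not in any rule's target class → [w].
/a/ (between /w/ and /t/) is in the target of rule 3 but the environment (before a voiced consonant) is not met → [a].
/t/ meets the environment for rule 2 (immediately before a stressed vowel) → [tʰ].
Rule 3 applies to /e/ (between /t/ and /v/: before a voiced consonant) → [eː].
/v/ (between /e/ and /i/): no rule targets it → [v].
/i/ (between /v/ and /j/) occurs before a voiced consonant → [iː] by rule 3.
/j/ — not in any rule's target class → [j].
/z/ (between /j/ and /i/) is unaffected → [z].
/i/ (word-final) is in the target of rule 3 but the environment (before a voiced consonant) is not met → [i].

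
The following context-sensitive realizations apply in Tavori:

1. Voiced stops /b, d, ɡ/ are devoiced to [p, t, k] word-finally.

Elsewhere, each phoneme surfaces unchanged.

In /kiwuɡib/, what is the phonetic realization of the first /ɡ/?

[ɡ]

/ɡ/ (between /u/ and /i/): rule 1 targets it, but not word-finally → unchanged [ɡ].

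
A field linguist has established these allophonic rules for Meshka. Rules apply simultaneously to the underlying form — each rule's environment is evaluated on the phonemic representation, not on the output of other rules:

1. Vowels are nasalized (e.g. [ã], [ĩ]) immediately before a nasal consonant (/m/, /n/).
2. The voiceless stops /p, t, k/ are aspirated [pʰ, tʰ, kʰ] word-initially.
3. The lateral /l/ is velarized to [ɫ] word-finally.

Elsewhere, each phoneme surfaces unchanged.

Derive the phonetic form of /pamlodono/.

[pʰãmlodõno]

/p/ (word-initial): word-initially, so rule 2 applies → [pʰ].
/a/ (between /p/ and /m/) occurs before a nasal consonant → [ã] by rule 1.
/l/ (between /m/ and /o/) fails the environment for rule 3, so it stays [l].
/o/ — between /l/ and /d/; rule 1 does not apply here → [o].
/o/ (between /d/ and /n/) occurs before a nasal consonant → [õ] by rule 1.
/o/ (word-final) is in the target of rule 1 but the environment (before a nasal consonant) is not met → [o].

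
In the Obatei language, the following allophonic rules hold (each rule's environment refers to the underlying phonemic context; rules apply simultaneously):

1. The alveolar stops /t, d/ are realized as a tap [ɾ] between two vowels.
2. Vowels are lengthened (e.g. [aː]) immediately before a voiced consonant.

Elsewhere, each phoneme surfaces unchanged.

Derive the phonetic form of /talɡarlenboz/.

[taːlɡaːrleːnboːz]

/t/ (word-initial) is in the target of rule 1 but the environment (between two vowels) is not met → [t].
/a/ (between /t/ and /l/) occurs before a voiced consonant → [aː] by rule 2.
/a/ — between /ɡ/ and /r/, before a voiced consonant — surfaces as [aː] (rule 2).
Rule 2 applies to /e/ (between /l/ and /n/: before a voiced consonant) → [eː].
/o/ (between /b/ and /z/) occurs before a voiced consonant → [oː] by rule 2.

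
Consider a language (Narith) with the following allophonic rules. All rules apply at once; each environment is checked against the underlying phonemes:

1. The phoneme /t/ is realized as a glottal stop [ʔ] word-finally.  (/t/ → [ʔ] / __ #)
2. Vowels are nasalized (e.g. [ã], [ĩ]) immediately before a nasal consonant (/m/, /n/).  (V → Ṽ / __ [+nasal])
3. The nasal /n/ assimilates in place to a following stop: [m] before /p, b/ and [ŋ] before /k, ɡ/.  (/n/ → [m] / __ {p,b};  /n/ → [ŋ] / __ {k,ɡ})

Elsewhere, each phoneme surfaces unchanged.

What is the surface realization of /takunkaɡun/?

[takũŋkaɡũn]

/t/ (word-initial) is in the target of rule 1 but the environment (word-finally) is not met → [t].
/a/ (between /t/ and /k/): rule 2 targets it, but not before a nasal consonant → unchanged [a].
/k/ (between /a/ and /u/): no rule targets it → [k].
/u/ meets the environment for rule 2 (before a nasal consonant) → [ũ].
/n/ — between /u/ and /k/, before a labial or velar stop — surfaces as [ŋ] (rule 3).
/k/ stays [k].
/a/ — between /k/ and /ɡ/; rule 2 does not apply here → [a].
/ɡ/ — not in any rule's target class → [ɡ].
/u/ meets the environment for rule 2 (before a nasal consonant) → [ũ].
/n/ (word-final): rule 3 targets it, but not before a labial or velar stop → unchanged [n].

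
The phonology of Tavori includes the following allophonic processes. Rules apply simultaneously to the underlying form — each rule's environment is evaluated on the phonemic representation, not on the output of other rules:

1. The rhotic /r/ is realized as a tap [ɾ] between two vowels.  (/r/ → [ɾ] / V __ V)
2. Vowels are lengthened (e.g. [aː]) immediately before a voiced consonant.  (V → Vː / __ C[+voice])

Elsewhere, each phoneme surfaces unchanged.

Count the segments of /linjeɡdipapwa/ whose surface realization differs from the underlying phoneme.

Segments that undergo a rule: /i/ → [iː] (rule 2); /e/ → [eː] (rule 2).
All other segments surface unchanged.

2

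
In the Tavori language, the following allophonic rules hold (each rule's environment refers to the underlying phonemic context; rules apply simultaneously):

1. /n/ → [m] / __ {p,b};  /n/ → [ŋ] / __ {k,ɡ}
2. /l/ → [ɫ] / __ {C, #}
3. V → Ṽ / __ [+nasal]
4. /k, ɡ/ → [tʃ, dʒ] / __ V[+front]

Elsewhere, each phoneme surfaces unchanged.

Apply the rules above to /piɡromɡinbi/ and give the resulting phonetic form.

[piɡrõmdʒĩmbi]

/p/ (word-initial): no rule targets it → [p].
/i/ — between /p/ and /ɡ/; rule 3 does not apply here → [i].
/ɡ/ (between /i/ and /r/) is in the target of rule 4 but the environment (before a front vowel) is not met → [ɡ].
/r/ — not in any rule's target class → [r].
Rule 3 applies to /o/ (between /r/ and /m/: before a nasal consonant) → [õ].
/m/ — not in any rule's target class → [m].
/ɡ/ (between /m/ and /i/): before a front vowel, so rule 4 applies → [dʒ].
/i/ meets the environment for rule 3 (before a nasal consonant) → [ĩ].
/n/ — between /i/ and /b/, before a labial or velar stop — surfaces as [m] (rule 1).
/b/ (between /n/ and /i/): no rule targets it → [b].
/i/ (word-final): rule 3 targets it, but not before a nasal consonant → unchanged [i].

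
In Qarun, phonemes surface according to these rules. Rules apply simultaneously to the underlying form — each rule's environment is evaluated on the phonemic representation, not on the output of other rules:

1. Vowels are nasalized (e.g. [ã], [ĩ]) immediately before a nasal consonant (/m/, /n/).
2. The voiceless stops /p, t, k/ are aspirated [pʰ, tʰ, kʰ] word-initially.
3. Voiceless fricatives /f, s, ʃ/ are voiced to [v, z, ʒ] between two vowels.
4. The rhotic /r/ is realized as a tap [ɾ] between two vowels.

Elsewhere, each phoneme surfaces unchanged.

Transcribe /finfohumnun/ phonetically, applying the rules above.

[fĩnfohũmnũn]

/f/ (word-initial): rule 3 targets it, but not between two vowels → unchanged [f].
/i/ — between /f/ and /n/, before a nasal consonant — surfaces as [ĩ] (rule 1).
/n/ (between /i/ and /f/): no rule targets it → [n].
/f/ (between /n/ and /o/) is in the target of rule 3 but the environment (between two vowels) is not met → [f].
/o/ (between /f/ and /h/) fails the environment for rule 1, so it stays [o].
/h/ — not in any rule's target class → [h].
/u/ (between /h/ and /m/) occurs before a nasal consonant → [ũ] by rule 1.
/m/ stays [m].
/n/ stays [n].
/u/ (between /n/ and /n/): before a nasal consonant, so rule 1 applies → [ũ].
/n/ (word-final) is unaffected → [n].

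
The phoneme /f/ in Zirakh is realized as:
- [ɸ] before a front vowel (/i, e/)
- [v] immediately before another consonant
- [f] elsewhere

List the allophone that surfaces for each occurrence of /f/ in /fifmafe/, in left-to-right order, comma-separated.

[ɸ], [v], [ɸ]

Occurrence 1 (position 1): before a front vowel (/i, e/) → [ɸ].
Occurrence 2 (position 3): immediately before another consonant → [v].
Occurrence 3 (position 6): before a front vowel (/i, e/) → [ɸ].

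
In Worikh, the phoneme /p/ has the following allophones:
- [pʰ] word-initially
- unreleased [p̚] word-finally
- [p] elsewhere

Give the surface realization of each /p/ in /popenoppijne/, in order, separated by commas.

Occurrence 1 (position 1): word-initially → [pʰ].
Occurrence 2 (position 3): no conditioning environment matches → elsewhere allophone [p].
Occurrence 3 (position 7): no conditioning environment matches → elsewhere allophone [p].
Occurrence 4 (position 8): no conditioning environment matches → elsewhere allophone [p].

[pʰ], [p], [p], [p]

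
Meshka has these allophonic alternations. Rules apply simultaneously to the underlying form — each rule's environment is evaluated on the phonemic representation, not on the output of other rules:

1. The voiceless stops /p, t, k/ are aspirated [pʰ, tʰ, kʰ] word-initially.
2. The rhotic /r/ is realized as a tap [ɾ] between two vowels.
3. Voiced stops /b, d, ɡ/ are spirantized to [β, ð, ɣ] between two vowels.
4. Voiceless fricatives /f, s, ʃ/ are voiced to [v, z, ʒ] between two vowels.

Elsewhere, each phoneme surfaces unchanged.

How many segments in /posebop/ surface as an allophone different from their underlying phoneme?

3

Segments that undergo a rule: /p/ → [pʰ] (rule 1); /s/ → [z] (rule 4); /b/ → [β] (rule 3).
All other segments surface unchanged.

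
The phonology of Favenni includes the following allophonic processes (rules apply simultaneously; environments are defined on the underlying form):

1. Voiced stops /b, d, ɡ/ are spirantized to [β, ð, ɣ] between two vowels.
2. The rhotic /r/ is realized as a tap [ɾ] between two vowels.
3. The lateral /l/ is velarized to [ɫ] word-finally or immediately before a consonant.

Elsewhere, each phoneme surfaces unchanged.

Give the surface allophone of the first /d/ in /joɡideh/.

/d/ (between /i/ and /e/) occurs between two vowels → [ð] by rule 1.

[ð]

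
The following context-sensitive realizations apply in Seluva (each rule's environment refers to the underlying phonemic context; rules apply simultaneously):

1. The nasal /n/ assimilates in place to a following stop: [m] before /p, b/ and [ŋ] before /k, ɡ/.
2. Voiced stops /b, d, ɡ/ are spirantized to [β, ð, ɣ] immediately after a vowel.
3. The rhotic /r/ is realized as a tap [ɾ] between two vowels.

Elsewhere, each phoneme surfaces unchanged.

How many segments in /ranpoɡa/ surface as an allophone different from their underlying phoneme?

2

Segments that undergo a rule: /n/ → [m] (rule 1); /ɡ/ → [ɣ] (rule 2).
All other segments surface unchanged.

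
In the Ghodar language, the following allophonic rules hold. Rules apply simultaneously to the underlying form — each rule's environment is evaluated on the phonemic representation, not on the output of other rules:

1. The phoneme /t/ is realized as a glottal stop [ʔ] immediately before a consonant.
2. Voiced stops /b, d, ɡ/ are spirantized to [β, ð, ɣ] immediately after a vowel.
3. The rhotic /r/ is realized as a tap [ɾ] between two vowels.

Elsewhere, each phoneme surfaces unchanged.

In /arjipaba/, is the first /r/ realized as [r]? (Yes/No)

Yes

/r/ (between /a/ and /j/) is in the target of rule 3 but the environment (between two vowels) is not met → [r].
The actual realization is [r], which matches [r].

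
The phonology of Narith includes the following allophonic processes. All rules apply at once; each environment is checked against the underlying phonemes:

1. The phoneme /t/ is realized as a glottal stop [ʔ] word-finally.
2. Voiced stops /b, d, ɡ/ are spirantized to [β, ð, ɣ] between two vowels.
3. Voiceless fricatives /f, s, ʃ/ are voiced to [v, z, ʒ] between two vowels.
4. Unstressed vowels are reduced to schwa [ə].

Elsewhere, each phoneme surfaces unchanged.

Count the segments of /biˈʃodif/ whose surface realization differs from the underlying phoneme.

4

Segments that undergo a rule: /i/ → [ə] (rule 4); /ʃ/ → [ʒ] (rule 3); /d/ → [ð] (rule 2); /i/ → [ə] (rule 4).
All other segments surface unchanged.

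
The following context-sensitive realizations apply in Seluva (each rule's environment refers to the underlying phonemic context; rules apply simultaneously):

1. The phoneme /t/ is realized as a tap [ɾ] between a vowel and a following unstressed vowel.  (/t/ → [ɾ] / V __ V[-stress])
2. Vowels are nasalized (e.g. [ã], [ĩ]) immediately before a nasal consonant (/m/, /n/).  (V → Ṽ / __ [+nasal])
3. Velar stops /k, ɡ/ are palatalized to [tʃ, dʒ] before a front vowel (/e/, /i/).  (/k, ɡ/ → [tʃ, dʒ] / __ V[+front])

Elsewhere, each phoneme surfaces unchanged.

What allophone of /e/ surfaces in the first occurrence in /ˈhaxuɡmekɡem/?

[e]

/e/ (between /m/ and /k/) is in the target of rule 2 but the environment (before a nasal consonant) is not met → [e].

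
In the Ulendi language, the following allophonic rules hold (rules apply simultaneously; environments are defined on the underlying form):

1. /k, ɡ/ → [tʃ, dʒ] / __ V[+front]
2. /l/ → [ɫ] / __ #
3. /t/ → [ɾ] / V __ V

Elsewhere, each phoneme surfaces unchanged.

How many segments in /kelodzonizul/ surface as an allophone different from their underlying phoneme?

Segments that undergo a rule: /k/ → [tʃ] (rule 1); /l/ → [ɫ] (rule 2).
All other segments surface unchanged.

2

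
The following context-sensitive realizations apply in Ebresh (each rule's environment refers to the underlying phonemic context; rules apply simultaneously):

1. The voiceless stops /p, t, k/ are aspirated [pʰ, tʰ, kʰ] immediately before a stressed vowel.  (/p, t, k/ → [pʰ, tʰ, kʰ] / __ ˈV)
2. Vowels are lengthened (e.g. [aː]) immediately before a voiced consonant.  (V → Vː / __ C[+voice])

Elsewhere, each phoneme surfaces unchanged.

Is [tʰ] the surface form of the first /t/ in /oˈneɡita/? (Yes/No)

No

/t/ — between /i/ and /a/; rule 1 does not apply here → [t].
The actual realization is [t], not [tʰ].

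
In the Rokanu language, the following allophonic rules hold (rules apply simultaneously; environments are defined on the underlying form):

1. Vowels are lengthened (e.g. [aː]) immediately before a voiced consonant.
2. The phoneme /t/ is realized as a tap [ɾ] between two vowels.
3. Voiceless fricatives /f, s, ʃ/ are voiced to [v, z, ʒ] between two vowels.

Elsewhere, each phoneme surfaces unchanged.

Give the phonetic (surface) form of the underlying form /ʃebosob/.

[ʃeːbozoːb]

/ʃ/ (word-initial) is in the target of rule 3 but the environment (between two vowels) is not met → [ʃ].
/e/ — between /ʃ/ and /b/, before a voiced consonant — surfaces as [eː] (rule 1).
/b/ — not in any rule's target class → [b].
/o/ — between /b/ and /s/; rule 1 does not apply here → [o].
Rule 3 applies to /s/ (between /o/ and /o/: between two vowels) → [z].
/o/ (between /s/ and /b/): before a voiced consonant, so rule 1 applies → [oː].
/b/ (word-final) is unaffected → [b].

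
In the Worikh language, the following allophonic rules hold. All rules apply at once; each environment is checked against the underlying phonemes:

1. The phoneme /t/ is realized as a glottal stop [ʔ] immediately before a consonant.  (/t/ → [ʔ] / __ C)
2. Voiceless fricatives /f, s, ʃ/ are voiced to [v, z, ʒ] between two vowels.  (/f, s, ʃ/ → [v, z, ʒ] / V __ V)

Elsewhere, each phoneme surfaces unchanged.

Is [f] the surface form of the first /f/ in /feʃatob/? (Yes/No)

/f/ (word-initial): rule 2 targets it, but not between two vowels → unchanged [f].
The actual realization is [f], which matches [f].

Yes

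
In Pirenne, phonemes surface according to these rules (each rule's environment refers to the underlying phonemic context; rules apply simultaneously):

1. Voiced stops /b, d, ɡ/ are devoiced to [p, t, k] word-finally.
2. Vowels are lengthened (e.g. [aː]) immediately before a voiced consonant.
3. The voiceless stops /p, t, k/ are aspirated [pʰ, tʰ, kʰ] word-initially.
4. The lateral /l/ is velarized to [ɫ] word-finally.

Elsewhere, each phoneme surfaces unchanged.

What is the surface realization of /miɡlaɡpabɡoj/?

[miːɡlaːɡpaːbɡoːj]

/m/ (word-initial) is unaffected → [m].
/i/ (between /m/ and /ɡ/): before a voiced consonant, so rule 2 applies → [iː].
/ɡ/ (between /i/ and /l/) fails the environment for rule 1, so it stays [ɡ].
/l/ (between /ɡ/ and /a/) is in the target of rule 4 but the environment (word-finally) is not met → [l].
/a/ meets the environment for rule 2 (before a voiced consonant) → [aː].
/ɡ/ — between /a/ and /p/; rule 1 does not apply here → [ɡ].
/p/ (between /ɡ/ and /a/): rule 3 targets it, but not word-initially → unchanged [p].
Rule 2 applies to /a/ (between /p/ and /b/: before a voiced consonant) → [aː].
/b/ — between /a/ and /ɡ/; rule 1 does not apply here → [b].
/ɡ/ (between /b/ and /o/) is in the target of rule 1 but the environment (word-finally) is not met → [ɡ].
/o/ — between /ɡ/ and /j/, before a voiced consonant — surfaces as [oː] (rule 2).
/j/ stays [j].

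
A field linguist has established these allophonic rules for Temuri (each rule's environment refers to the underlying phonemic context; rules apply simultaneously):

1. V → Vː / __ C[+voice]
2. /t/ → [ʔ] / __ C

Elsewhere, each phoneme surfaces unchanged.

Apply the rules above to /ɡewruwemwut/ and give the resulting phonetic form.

/e/ — between /ɡ/ and /w/, before a voiced consonant — surfaces as [eː] (rule 1).
/u/ meets the environment for rule 1 (before a voiced consonant) → [uː].
/e/ — between /w/ and /m/, before a voiced consonant — surfaces as [eː] (rule 1).
/u/ — between /w/ and /t/; rule 1 does not apply here → [u].
/t/ (word-final): rule 2 targets it, but not immediately before a consonant → unchanged [t].

[ɡeːwruːweːmwut]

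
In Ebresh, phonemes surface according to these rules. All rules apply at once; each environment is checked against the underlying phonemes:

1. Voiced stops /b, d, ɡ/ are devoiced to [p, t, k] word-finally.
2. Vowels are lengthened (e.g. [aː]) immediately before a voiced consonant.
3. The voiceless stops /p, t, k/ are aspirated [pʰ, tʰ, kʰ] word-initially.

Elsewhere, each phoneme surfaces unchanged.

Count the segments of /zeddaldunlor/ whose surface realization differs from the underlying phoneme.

Segments that undergo a rule: /e/ → [eː] (rule 2); /a/ → [aː] (rule 2); /u/ → [uː] (rule 2); /o/ → [oː] (rule 2).
All other segments surface unchanged.

4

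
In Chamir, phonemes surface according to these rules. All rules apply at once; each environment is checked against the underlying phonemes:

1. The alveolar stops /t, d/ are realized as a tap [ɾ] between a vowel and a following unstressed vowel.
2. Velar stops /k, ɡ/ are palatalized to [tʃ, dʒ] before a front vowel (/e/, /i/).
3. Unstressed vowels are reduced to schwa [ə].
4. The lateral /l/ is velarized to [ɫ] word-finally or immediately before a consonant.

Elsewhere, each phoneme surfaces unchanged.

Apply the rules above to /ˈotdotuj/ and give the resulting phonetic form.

/o/ (word-initial) is in the target of rule 3 but the environment (in an unstressed syllable) is not met → [o].
/t/ — between /o/ and /d/; rule 1 does not apply here → [t].
/d/ (between /t/ and /o/) fails the environment for rule 1, so it stays [d].
/o/ meets the environment for rule 3 (in an unstressed syllable) → [ə].
/t/ (between /o/ and /u/) occurs between a vowel and a following unstressed vowel → [ɾ] by rule 1.
Rule 3 applies to /u/ (between /t/ and /j/: in an unstressed syllable) → [ə].
/j/ stays [j].

[ˈotdəɾəj]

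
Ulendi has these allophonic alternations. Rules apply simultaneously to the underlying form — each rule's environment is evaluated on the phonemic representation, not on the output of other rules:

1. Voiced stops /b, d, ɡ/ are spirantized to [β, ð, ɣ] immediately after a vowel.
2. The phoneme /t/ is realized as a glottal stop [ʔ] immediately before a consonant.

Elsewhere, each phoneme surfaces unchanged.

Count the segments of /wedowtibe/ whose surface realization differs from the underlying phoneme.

2

Segments that undergo a rule: /d/ → [ð] (rule 1); /b/ → [β] (rule 1).
All other segments surface unchanged.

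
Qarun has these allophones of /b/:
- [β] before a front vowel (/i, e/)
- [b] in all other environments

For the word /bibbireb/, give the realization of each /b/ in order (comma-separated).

[β], [b], [β], [b]

Occurrence 1 (position 1): before a front vowel (/i, e/) → [β].
Occurrence 2 (position 3): no conditioning environment matches → elsewhere allophone [b].
Occurrence 3 (position 4): before a front vowel (/i, e/) → [β].
Occurrence 4 (position 8): no conditioning environment matches → elsewhere allophone [b].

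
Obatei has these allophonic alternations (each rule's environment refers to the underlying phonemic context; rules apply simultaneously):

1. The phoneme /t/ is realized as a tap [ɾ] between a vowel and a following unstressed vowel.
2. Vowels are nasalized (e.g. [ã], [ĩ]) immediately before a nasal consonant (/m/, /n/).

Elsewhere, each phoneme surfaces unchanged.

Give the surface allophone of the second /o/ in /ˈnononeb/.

/o/ (between /n/ and /n/) occurs before a nasal consonant → [õ] by rule 2.

[õ]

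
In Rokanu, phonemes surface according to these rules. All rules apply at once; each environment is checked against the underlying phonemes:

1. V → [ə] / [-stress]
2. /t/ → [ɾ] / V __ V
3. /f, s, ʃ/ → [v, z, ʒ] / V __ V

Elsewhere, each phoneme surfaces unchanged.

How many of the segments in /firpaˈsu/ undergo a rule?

3

Segments that undergo a rule: /i/ → [ə] (rule 1); /a/ → [ə] (rule 1); /s/ → [z] (rule 3).
All other segments surface unchanged.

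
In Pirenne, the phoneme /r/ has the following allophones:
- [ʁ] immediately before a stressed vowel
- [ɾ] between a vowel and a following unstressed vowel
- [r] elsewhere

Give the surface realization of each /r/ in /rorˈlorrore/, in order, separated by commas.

[r], [r], [r], [r], [ɾ]

Occurrence 1 (position 1): no conditioning environment matches → elsewhere allophone [r].
Occurrence 2 (position 3): no conditioning environment matches → elsewhere allophone [r].
Occurrence 3 (position 6): no conditioning environment matches → elsewhere allophone [r].
Occurrence 4 (position 7): no conditioning environment matches → elsewhere allophone [r].
Occurrence 5 (position 9): between a vowel and a following unstressed vowel → [ɾ].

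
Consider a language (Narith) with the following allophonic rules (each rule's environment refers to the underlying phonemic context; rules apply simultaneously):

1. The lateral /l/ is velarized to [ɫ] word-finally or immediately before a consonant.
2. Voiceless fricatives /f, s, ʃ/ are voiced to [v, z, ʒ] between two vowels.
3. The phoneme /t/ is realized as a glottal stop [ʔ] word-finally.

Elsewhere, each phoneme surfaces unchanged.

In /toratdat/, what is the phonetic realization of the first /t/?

[t]

/t/ — word-initial; rule 3 does not apply here → [t].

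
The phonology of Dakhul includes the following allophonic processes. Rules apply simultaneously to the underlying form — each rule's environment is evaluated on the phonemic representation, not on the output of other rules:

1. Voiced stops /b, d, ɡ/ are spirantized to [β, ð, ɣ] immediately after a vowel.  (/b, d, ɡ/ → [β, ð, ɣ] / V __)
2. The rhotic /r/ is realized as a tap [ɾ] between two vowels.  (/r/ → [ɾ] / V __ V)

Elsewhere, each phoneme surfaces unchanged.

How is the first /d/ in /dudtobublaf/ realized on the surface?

/d/ (word-initial): rule 1 targets it, but not immediately after a vowel → unchanged [d].

[d]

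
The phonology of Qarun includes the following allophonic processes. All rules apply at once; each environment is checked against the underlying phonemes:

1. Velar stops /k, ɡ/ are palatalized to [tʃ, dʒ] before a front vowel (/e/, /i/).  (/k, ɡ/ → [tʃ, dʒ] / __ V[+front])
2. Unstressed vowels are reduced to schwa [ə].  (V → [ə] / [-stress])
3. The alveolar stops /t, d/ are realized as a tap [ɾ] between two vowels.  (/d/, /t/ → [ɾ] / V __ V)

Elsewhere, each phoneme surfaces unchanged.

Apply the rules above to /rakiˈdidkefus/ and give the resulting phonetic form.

[rətʃəˈɾidtʃəfəs]

/r/ (word-initial): no rule targets it → [r].
/a/ (between /r/ and /k/) occurs in an unstressed syllable → [ə] by rule 2.
/k/ (between /a/ and /i/) occurs before a front vowel → [tʃ] by rule 1.
/i/ (between /k/ and /d/) occurs in an unstressed syllable → [ə] by rule 2.
Rule 3 applies to /d/ (between /i/ and /i/: between two vowels) → [ɾ].
/i/ (between /d/ and /d/) fails the environment for rule 2, so it stays [i].
/d/ — between /i/ and /k/; rule 3 does not apply here → [d].
/k/ meets the environment for rule 1 (before a front vowel) → [tʃ].
Rule 2 applies to /e/ (between /k/ and /f/: in an unstressed syllable) → [ə].
/f/ (between /e/ and /u/) is unaffected → [f].
/u/ — between /f/ and /s/, in an unstressed syllable — surfaces as [ə] (rule 2).
/s/ (word-final): no rule targets it → [s].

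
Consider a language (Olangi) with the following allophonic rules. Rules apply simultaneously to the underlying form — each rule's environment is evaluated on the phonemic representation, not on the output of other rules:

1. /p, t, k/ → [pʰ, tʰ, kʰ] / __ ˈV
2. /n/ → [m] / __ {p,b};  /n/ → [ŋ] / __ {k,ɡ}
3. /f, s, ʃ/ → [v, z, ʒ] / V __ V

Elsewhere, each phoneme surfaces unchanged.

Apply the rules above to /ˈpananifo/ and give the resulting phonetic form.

/p/ (word-initial) occurs immediately before a stressed vowel → [pʰ] by rule 1.
/a/ stays [a].
/n/ (between /a/ and /a/) is in the target of rule 2 but the environment (before a labial or velar stop) is not met → [n].
/a/ stays [a].
/n/ (between /a/ and /i/) is in the target of rule 2 but the environment (before a labial or velar stop) is not met → [n].
/i/ (between /n/ and /f/): no rule targets it → [i].
/f/ meets the environment for rule 3 (between two vowels) → [v].
/o/ — not in any rule's target class → [o].

[ˈpʰananivo]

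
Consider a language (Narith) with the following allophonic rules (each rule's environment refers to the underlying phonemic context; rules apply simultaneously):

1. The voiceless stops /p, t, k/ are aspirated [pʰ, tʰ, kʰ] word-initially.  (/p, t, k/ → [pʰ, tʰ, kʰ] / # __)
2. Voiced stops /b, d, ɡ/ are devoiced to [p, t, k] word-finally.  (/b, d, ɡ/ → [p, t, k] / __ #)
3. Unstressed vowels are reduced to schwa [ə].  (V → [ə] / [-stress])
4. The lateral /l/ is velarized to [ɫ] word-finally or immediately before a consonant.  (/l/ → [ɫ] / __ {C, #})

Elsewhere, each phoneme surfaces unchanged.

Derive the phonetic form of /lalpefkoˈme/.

/l/ (word-initial): rule 4 targets it, but not word-finally or immediately before a consonant → unchanged [l].
/a/ (between /l/ and /l/) occurs in an unstressed syllable → [ə] by rule 3.
/l/ (between /a/ and /p/) occurs word-finally or immediately before a consonant → [ɫ] by rule 4.
/p/ (between /l/ and /e/): rule 1 targets it, but not word-initially → unchanged [p].
/e/ (between /p/ and /f/): in an unstressed syllable, so rule 3 applies → [ə].
/f/ (between /e/ and /k/) is unaffected → [f].
/k/ (between /f/ and /o/) is in the target of rule 1 but the environment (word-initially) is not met → [k].
/o/ (between /k/ and /m/) occurs in an unstressed syllable → [ə] by rule 3.
/m/ (between /o/ and /e/): no rule targets it → [m].
/e/ (word-final) is in the target of rule 3 but the environment (in an unstressed syllable) is not met → [e].

[ləɫpəfkəˈme]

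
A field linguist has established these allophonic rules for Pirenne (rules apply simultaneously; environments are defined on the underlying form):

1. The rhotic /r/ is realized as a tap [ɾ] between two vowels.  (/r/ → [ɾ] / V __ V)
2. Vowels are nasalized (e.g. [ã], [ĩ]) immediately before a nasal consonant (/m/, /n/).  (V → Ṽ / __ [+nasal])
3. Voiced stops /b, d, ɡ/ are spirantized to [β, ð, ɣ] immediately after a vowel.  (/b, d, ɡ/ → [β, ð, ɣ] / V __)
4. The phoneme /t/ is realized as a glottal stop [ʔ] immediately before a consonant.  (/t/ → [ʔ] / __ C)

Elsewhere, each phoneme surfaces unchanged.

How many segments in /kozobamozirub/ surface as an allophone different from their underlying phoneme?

Segments that undergo a rule: /b/ → [β] (rule 3); /a/ → [ã] (rule 2); /r/ → [ɾ] (rule 1); /b/ → [β] (rule 3).
All other segments surface unchanged.

4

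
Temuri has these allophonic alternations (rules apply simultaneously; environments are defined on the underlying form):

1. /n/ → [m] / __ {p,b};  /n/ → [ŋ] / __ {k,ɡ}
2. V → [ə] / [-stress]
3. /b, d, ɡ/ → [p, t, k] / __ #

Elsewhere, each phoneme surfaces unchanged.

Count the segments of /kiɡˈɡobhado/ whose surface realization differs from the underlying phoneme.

Segments that undergo a rule: /i/ → [ə] (rule 2); /a/ → [ə] (rule 2); /o/ → [ə] (rule 2).
All other segments surface unchanged.

3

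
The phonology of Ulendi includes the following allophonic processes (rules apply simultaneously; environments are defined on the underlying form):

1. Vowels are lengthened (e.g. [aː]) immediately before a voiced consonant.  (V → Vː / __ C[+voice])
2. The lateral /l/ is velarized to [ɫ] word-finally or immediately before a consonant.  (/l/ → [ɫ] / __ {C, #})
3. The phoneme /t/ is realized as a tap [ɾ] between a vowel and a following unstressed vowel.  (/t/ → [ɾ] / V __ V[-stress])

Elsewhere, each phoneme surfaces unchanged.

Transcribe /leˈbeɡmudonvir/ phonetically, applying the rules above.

/l/ — word-initial; rule 2 does not apply here → [l].
/e/ — between /l/ and /b/, before a voiced consonant — surfaces as [eː] (rule 1).
Rule 1 applies to /e/ (between /b/ and /ɡ/: before a voiced consonant) → [eː].
/u/ (between /m/ and /d/): before a voiced consonant, so rule 1 applies → [uː].
Rule 1 applies to /o/ (between /d/ and /n/: before a voiced consonant) → [oː].
/i/ (between /v/ and /r/): before a voiced consonant, so rule 1 applies → [iː].

[leːˈbeːɡmuːdoːnviːr]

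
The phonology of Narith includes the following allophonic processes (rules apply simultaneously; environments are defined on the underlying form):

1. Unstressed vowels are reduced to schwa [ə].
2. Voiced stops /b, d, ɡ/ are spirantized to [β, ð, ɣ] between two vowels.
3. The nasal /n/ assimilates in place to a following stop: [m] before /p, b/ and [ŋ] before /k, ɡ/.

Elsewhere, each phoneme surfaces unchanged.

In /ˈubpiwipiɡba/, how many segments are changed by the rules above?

4

Segments that undergo a rule: /i/ → [ə] (rule 1); /i/ → [ə] (rule 1); /i/ → [ə] (rule 1); /a/ → [ə] (rule 1).
All other segments surface unchanged.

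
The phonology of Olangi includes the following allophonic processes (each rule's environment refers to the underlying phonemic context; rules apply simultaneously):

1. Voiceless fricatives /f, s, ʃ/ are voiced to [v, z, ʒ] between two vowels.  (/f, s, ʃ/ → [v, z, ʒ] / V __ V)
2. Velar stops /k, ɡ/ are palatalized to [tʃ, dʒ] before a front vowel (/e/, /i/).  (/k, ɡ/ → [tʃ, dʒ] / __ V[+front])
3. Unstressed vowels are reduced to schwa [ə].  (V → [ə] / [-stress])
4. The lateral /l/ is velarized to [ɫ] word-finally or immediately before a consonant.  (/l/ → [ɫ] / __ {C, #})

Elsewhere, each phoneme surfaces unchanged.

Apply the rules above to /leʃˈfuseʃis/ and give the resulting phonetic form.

[ləʃˈfuzəʒəs]

/l/ (word-initial) fails the environment for rule 4, so it stays [l].
/e/ (between /l/ and /ʃ/) occurs in an unstressed syllable → [ə] by rule 3.
/ʃ/ (between /e/ and /f/) is in the target of rule 1 but the environment (between two vowels) is not met → [ʃ].
/f/ (between /ʃ/ and /u/): rule 1 targets it, but not between two vowels → unchanged [f].
/u/ — between /f/ and /s/; rule 3 does not apply here → [u].
/s/ (between /u/ and /e/): between two vowels, so rule 1 applies → [z].
Rule 3 applies to /e/ (between /s/ and /ʃ/: in an unstressed syllable) → [ə].
/ʃ/ (between /e/ and /i/) occurs between two vowels → [ʒ] by rule 1.
Rule 3 applies to /i/ (between /ʃ/ and /s/: in an unstressed syllable) → [ə].
/s/ (word-final) fails the environment for rule 1, so it stays [s].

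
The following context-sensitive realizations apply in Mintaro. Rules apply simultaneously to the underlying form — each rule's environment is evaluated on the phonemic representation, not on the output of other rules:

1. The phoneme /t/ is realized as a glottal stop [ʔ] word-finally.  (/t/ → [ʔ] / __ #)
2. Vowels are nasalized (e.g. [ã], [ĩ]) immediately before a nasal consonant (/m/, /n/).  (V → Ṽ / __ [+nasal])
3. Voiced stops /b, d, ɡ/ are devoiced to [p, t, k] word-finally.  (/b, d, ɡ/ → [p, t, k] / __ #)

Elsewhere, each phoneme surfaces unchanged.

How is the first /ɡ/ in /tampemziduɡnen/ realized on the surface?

/ɡ/ (between /u/ and /n/): rule 3 targets it, but not word-finally → unchanged [ɡ].

[ɡ]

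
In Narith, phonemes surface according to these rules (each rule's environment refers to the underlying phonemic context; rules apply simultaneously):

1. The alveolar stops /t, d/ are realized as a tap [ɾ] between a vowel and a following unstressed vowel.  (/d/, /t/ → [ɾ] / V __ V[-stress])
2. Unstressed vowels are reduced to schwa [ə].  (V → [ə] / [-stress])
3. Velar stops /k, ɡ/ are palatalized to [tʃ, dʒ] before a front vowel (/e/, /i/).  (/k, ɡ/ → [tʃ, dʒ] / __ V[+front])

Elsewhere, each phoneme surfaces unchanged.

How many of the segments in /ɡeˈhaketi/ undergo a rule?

Segments that undergo a rule: /ɡ/ → [dʒ] (rule 3); /e/ → [ə] (rule 2); /k/ → [tʃ] (rule 3); /e/ → [ə] (rule 2); /t/ → [ɾ] (rule 1); /i/ → [ə] (rule 2).
All other segments surface unchanged.

6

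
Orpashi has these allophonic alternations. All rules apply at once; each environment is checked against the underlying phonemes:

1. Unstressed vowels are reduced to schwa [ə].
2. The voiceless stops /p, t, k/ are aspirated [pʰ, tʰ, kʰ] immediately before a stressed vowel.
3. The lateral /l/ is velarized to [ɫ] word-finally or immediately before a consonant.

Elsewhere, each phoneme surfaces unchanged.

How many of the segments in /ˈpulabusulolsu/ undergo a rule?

Segments that undergo a rule: /p/ → [pʰ] (rule 2); /a/ → [ə] (rule 1); /u/ → [ə] (rule 1); /u/ → [ə] (rule 1); /o/ → [ə] (rule 1); /l/ → [ɫ] (rule 3); /u/ → [ə] (rule 1).
All other segments surface unchanged.

7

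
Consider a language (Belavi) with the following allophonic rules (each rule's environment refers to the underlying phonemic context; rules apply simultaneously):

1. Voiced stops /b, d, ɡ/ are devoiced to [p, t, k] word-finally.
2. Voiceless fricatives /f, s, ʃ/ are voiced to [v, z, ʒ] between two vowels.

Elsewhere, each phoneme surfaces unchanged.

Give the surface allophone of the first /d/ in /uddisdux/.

/d/ (between /u/ and /d/) fails the environment for rule 1, so it stays [d].

[d]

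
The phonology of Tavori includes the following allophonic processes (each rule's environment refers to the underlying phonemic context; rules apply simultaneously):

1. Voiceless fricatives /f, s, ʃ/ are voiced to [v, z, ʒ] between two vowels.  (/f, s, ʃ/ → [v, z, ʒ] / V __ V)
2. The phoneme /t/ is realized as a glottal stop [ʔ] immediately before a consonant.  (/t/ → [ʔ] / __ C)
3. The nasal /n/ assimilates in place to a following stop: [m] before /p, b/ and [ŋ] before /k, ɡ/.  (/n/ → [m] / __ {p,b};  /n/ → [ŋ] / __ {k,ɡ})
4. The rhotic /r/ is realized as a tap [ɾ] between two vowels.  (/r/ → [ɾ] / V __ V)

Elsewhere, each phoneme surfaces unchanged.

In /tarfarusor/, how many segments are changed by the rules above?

Segments that undergo a rule: /r/ → [ɾ] (rule 4); /s/ → [z] (rule 1).
All other segments surface unchanged.

2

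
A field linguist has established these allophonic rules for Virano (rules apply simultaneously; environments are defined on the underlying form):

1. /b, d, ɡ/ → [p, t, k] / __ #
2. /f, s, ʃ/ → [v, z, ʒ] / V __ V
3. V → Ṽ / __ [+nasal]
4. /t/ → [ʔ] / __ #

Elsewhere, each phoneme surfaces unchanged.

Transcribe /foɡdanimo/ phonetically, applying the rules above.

/f/ (word-initial) fails the environment for rule 2, so it stays [f].
/o/ (between /f/ and /ɡ/): rule 3 targets it, but not before a nasal consonant → unchanged [o].
/ɡ/ (between /o/ and /d/) is in the target of rule 1 but the environment (word-finally) is not met → [ɡ].
/d/ (between /ɡ/ and /a/): rule 1 targets it, but not word-finally → unchanged [d].
/a/ — between /d/ and /n/, before a nasal consonant — surfaces as [ã] (rule 3).
/i/ meets the environment for rule 3 (before a nasal consonant) → [ĩ].
/o/ (word-final) fails the environment for rule 3, so it stays [o].

[foɡdãnĩmo]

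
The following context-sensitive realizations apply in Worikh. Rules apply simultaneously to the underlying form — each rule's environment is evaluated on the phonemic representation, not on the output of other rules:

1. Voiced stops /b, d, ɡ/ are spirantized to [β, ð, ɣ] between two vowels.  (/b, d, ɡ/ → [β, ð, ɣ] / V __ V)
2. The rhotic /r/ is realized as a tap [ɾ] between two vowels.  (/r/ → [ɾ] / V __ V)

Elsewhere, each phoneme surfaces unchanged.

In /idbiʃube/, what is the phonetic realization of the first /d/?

[d]

/d/ (between /i/ and /b/) fails the environment for rule 1, so it stays [d].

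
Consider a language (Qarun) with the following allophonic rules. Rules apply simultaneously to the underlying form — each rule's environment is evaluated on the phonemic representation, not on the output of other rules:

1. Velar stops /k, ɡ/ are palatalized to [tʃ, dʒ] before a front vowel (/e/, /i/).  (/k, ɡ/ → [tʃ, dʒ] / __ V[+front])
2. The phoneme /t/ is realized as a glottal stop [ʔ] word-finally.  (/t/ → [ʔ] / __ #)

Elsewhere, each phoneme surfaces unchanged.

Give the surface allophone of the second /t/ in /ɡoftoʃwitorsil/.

[t]

/t/ (between /i/ and /o/) is in the target of rule 2 but the environment (word-finally) is not met → [t].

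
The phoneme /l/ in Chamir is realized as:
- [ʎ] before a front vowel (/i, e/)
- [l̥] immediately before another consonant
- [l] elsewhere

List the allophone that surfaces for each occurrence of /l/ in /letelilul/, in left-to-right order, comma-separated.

[ʎ], [ʎ], [l], [l]

Occurrence 1 (position 1): before a front vowel (/i, e/) → [ʎ].
Occurrence 2 (position 5): before a front vowel (/i, e/) → [ʎ].
Occurrence 3 (position 7): no conditioning environment matches → elsewhere allophone [l].
Occurrence 4 (position 9): no conditioning environment matches → elsewhere allophone [l].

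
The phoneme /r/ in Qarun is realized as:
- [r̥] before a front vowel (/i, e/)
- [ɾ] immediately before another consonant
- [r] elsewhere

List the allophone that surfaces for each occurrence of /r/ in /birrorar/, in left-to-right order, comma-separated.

[ɾ], [r], [r], [r]

Occurrence 1 (position 3): immediately before another consonant → [ɾ].
Occurrence 2 (position 4): no conditioning environment matches → elsewhere allophone [r].
Occurrence 3 (position 6): no conditioning environment matches → elsewhere allophone [r].
Occurrence 4 (position 8): no conditioning environment matches → elsewhere allophone [r].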